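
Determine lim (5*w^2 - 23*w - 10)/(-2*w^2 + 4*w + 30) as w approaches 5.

-27/16

Direct substitution gives 0/0, so factor. Both numerator and denominator have (w - 5) as a factor.
After cancelling, the expression reduces to (5*w + 2)/(-2*w - 6).
Substituting w = 5 gives -27/16.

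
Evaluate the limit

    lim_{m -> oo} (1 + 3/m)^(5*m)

Write it as [(1 + 3/m)^m]^(5) · (1 + 3/m)^(0). The bracketed term tends to e^(3) and the second factor to 1, so the limit is e^(15).

e^(15)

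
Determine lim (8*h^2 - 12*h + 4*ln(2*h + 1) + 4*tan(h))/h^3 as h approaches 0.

12

Substitution gives 0/0 (the numerator vanishes to order 3).
Expand each term to order h^3: the coefficient of h^3 in 4·ln(1 + 2h) is 32/3 and in 4·tan(h) is 4/3.
Lower-order terms cancel with the polynomial part, so the numerator is (12)·h^3 + o(h^3), and the limit is (12)/(1) = 12.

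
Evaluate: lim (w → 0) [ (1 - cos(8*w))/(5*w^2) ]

32/5

Substitution gives 0/0.
Use (1 − cos u)/u² → 1/2 with u = 8w: the limit is 8²/(2·5) = 32/5.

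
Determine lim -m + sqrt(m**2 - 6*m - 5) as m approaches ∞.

This has the form ∞ − ∞. Multiply and divide by the conjugate √(m^2 - 6*m - 5) + m.
That gives (-6m - 5) / (√(m^2 - 6*m - 5) + m).
Divide numerator and denominator by m: the limit is -6/(2·1) = -3.

-3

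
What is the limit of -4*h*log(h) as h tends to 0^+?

0

This is a 0·(−∞) form. Rewrite as -4·ln(h) / h^(−1) and apply L'Hôpital:
the derivative quotient is -4·(1/h) / (−1·h^(−2)) = (4/1)·h^1 → 0.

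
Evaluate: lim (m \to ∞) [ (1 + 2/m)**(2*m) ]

e^(4)

Let L be the limit and take ln: ln L = lim (2m)·ln(1 + 2/m) = lim (2m)·(2/m + O(1/m²)) = 4.
Hence L = e^(4).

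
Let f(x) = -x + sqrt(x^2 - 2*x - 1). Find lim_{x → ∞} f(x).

An ∞ − ∞ form. Rationalising with the conjugate, the difference becomes (-2x - 1) / (√(x^2 - 2*x - 1) + x).
For large x the denominator behaves like 2·x, so the quotient tends to -2/2 = -1.

-1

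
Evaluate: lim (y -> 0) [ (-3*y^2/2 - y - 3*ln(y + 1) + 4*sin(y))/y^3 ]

Substitution gives 0/0 (the numerator vanishes to order 3).
Expand each term to order y^3: the coefficient of y^3 in -3·ln(1 + y) is -1 and in 4·sin(y) is -2/3.
Lower-order terms cancel with the polynomial part, so the numerator is (-5/3)·y^3 + o(y^3), and the limit is (-5/3)/(1) = -5/3.

-5/3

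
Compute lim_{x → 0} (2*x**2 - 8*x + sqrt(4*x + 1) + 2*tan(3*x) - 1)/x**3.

Substitution gives 0/0 (the numerator vanishes to order 3).
Expand each term to order x^3: the coefficient of x^3 in √(1 + 4x) is 4 and in 2·tan(3x) is 18.
Lower-order terms cancel with the polynomial part, so the numerator is (22)·x^3 + o(x^3), and the limit is (22)/(1) = 22.

22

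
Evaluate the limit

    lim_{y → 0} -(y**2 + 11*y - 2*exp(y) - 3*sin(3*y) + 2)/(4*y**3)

Substitution gives 0/0 (the numerator vanishes to order 3).
Expand each term to order y^3: the coefficient of y^3 in -2·e^(y) is -1/3 and in -3·sin(3y) is 27/2.
Lower-order terms cancel with the polynomial part, so the numerator is (79/6)·y^3 + o(y^3), and the limit is (79/6)/(-4) = -79/24.

-79/24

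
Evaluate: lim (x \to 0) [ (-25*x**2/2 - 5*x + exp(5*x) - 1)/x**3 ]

Direct substitution gives 0/0.
Apply L'Hôpital: lim (-25*x + 5*e^(5*x) - 5)/(3*x^2), still 0/0.
Apply L'Hôpital: lim (25*e^(5*x) - 25)/(6*x), still 0/0.
After 3 applications of L'Hôpital's rule the quotient is (125*e^(5*x))/(6); substituting x = 0 gives 125/6.

125/6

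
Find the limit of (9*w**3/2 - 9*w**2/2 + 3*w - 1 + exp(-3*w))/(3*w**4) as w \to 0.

9/8

Direct substitution gives 0/0.
Apply L'Hôpital: lim (27*w^2/2 - 9*w + 3 - 3*e^(-3*w))/(12*w^3), still 0/0.
Apply L'Hôpital: lim (27*w - 9 + 9*e^(-3*w))/(36*w^2), still 0/0.
Apply L'Hôpital: lim (27 - 27*e^(-3*w))/(72*w), still 0/0.
After 4 applications of L'Hôpital's rule the quotient is (81*e^(-3*w))/(72); substituting w = 0 gives 9/8.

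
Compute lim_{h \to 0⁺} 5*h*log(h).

0

This is a 0·(−∞) form. Rewrite as 5·ln(h) / h^(−1) and apply L'Hôpital:
the derivative quotient is 5·(1/h) / (−1·h^(−2)) = (-5/1)·h^1 → 0.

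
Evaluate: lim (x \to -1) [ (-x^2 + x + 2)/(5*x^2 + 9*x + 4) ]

-3

At x = -1 both the top and bottom vanish — a removable singularity. Factoring out (x + 1) from each leaves (2 - x)/(5*x + 4), which at x = -1 equals -3.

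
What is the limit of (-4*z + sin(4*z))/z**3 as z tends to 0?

Direct substitution gives 0/0.
Apply L'Hôpital: lim (4*cos(4*z) - 4)/(3*z^2), still 0/0.
Apply L'Hôpital: lim (-16*sin(4*z))/(6*z), still 0/0.
After 3 applications of L'Hôpital's rule the quotient is (-64*cos(4*z))/(6); substituting z = 0 gives -32/3.

-32/3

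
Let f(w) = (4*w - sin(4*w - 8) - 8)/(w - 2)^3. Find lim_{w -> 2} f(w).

Direct substitution gives 0/0.
Apply L'Hôpital: lim (4 - 4*cos(4*w - 8))/(3*(w - 2)^2), still 0/0.
Apply L'Hôpital: lim (16*sin(4*w - 8))/(6*w - 12), still 0/0.
After 3 applications of L'Hôpital's rule the quotient is (64*cos(4*w - 8))/(6); substituting w = 2 gives 32/3.

32/3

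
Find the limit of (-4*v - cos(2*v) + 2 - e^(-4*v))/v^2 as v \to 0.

Substitution gives 0/0 (the numerator vanishes to order 2).
Expand each term to order v^2: the coefficient of v^2 in −e^(-4v) is -8 and in −cos(2v) is 2.
Lower-order terms cancel with the polynomial part, so the numerator is (-6)·v^2 + o(v^2), and the limit is (-6)/(1) = -6.

-6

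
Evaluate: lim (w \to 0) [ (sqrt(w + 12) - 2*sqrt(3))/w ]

Substitution gives 0/0. Multiply numerator and denominator by the conjugate √(12 + w) + √12.
The numerator becomes (12 + w) − 12 = w, so the expression simplifies to 1/(√(12 + w) + √12).
Letting w → 0 gives 1/(2√12) = √(3)/12.

√(3)/12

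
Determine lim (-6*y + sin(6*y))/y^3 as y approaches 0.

Direct substitution gives 0/0.
Apply L'Hôpital: lim (6*cos(6*y) - 6)/(3*y^2), still 0/0.
Apply L'Hôpital: lim (-36*sin(6*y))/(6*y), still 0/0.
After 3 applications of L'Hôpital's rule the quotient is (-216*cos(6*y))/(6); substituting y = 0 gives -36.

-36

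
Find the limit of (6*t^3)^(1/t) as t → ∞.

1

Base → ∞ and exponent → 0: an ∞^0 form.
Take logs: (1/t)·ln(6·t^3) = (ln 6 + 3·ln t)/t → 0.
So the limit is e^0 = 1.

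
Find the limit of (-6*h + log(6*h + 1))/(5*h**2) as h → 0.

Direct substitution gives 0/0.
Apply L'Hôpital: lim (-6 + 6/(6*h + 1))/(10*h), still 0/0.
After 2 applications of L'Hôpital's rule the quotient is (-36/(6*h + 1)^2)/(10); substituting h = 0 gives -18/5.

-18/5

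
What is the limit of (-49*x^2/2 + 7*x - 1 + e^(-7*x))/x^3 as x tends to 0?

-343/6

Direct substitution gives 0/0.
Apply L'Hôpital: lim (-49*x + 7 - 7*e^(-7*x))/(3*x^2), still 0/0.
Apply L'Hôpital: lim (-49 + 49*e^(-7*x))/(6*x), still 0/0.
After 3 applications of L'Hôpital's rule the quotient is (-343*e^(-7*x))/(6); substituting x = 0 gives -343/6.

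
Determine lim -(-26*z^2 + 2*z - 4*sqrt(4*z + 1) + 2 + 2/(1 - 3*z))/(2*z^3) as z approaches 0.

Substitution gives 0/0 (the numerator vanishes to order 3).
Expand each term to order z^3: the coefficient of z^3 in 2·1/(1 - 3z) is 54 and in -4·√(1 + 4z) is -16.
Lower-order terms cancel with the polynomial part, so the numerator is (38)·z^3 + o(z^3), and the limit is (38)/(-2) = -19.

-19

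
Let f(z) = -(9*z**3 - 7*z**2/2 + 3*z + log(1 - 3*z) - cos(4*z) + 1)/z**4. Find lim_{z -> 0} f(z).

Substitution gives 0/0; apply L'Hôpital's rule 4 times.
After differentiating numerator and denominator 4 times the quotient is (-256*cos(4*z) - 486/(3*z - 1)^4)/(-24); at z = 0 this is 371/12.

371/12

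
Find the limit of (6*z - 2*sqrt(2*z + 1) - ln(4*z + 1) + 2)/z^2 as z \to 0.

Substitution gives 0/0 (the numerator vanishes to order 2).
Expand each term to order z^2: the coefficient of z^2 in -2·√(1 + 2z) is 1 and in −ln(1 + 4z) is 8.
Lower-order terms cancel with the polynomial part, so the numerator is (9)·z^2 + o(z^2), and the limit is (9)/(1) = 9.

9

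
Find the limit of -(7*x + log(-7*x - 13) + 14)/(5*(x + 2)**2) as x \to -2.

49/10

Direct substitution gives 0/0.
Apply L'Hôpital: lim (7 - 7/(-7*x - 13))/(-10*x - 20), still 0/0.
After 2 applications of L'Hôpital's rule the quotient is (-49/(-7*x - 13)^2)/(-10); substituting x = -2 gives 49/10.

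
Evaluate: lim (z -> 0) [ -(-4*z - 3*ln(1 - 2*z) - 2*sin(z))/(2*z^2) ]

-3

Substitution gives 0/0; apply L'Hôpital's rule 2 times.
After differentiating numerator and denominator 2 times the quotient is (2*sin(z) + 12/(2*z - 1)^2)/(-4); at z = 0 this is -3.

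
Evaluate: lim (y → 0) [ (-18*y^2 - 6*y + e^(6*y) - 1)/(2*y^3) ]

Direct substitution gives 0/0.
Apply L'Hôpital: lim (-36*y + 6*e^(6*y) - 6)/(6*y^2), still 0/0.
Apply L'Hôpital: lim (36*e^(6*y) - 36)/(12*y), still 0/0.
After 3 applications of L'Hôpital's rule the quotient is (216*e^(6*y))/(12); substituting y = 0 gives 18.

18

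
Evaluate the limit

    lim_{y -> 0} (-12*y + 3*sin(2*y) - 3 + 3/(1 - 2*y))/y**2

12

Substitution gives 0/0 (the numerator vanishes to order 2).
Expand each term to order y^2: the coefficient of y^2 in 3·sin(2y) is 0 and in 3·1/(1 - 2y) is 12.
Lower-order terms cancel with the polynomial part, so the numerator is (12)·y^2 + o(y^2), and the limit is (12)/(1) = 12.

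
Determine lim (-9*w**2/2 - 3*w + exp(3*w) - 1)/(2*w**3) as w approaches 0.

Direct substitution gives 0/0.
Apply L'Hôpital: lim (-9*w + 3*e^(3*w) - 3)/(6*w^2), still 0/0.
Apply L'Hôpital: lim (9*e^(3*w) - 9)/(12*w), still 0/0.
After 3 applications of L'Hôpital's rule the quotient is (27*e^(3*w))/(12); substituting w = 0 gives 9/4.

9/4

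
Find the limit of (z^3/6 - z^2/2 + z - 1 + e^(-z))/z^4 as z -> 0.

1/24

Direct substitution gives 0/0.
Apply L'Hôpital: lim (z^2/2 - z + 1 - e^(-z))/(4*z^3), still 0/0.
Apply L'Hôpital: lim (z - 1 + e^(-z))/(12*z^2), still 0/0.
Apply L'Hôpital: lim (1 - e^(-z))/(24*z), still 0/0.
After 4 applications of L'Hôpital's rule the quotient is (e^(-z))/(24); substituting z = 0 gives 1/24.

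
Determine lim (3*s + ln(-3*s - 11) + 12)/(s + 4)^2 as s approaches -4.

Direct substitution gives 0/0.
Apply L'Hôpital: lim (3 - 3/(-3*s - 11))/(2*s + 8), still 0/0.
After 2 applications of L'Hôpital's rule the quotient is (-9/(-3*s - 11)^2)/(2); substituting s = -4 gives -9/2.

-9/2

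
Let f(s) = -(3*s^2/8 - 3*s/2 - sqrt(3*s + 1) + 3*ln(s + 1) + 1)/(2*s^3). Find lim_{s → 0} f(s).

Substitution gives 0/0; apply L'Hôpital's rule 3 times.
After differentiating numerator and denominator 3 times the quotient is (-81/(8*(3*s + 1)^(5/2)) + 6/(s + 1)^3)/(-12); at s = 0 this is 11/32.

11/32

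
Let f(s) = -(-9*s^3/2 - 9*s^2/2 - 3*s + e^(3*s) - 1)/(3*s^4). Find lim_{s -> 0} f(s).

Direct substitution gives 0/0.
Apply L'Hôpital: lim (-27*s^2/2 - 9*s + 3*e^(3*s) - 3)/(-12*s^3), still 0/0.
Apply L'Hôpital: lim (-27*s + 9*e^(3*s) - 9)/(-36*s^2), still 0/0.
Apply L'Hôpital: lim (27*e^(3*s) - 27)/(-72*s), still 0/0.
After 4 applications of L'Hôpital's rule the quotient is (81*e^(3*s))/(-72); substituting s = 0 gives -9/8.

-9/8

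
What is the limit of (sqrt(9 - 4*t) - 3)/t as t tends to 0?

-2/3

Substitution gives 0/0. Multiply numerator and denominator by the conjugate √(9 - 4t) + √9.
The numerator becomes (9 - 4t) − 9 = -4t, so the expression simplifies to -4/(√(9 - 4t) + √9).
Letting t → 0 gives -4/(2√9) = -2/3.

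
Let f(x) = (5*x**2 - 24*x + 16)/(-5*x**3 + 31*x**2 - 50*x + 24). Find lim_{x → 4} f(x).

Since x = 4 makes numerator and denominator zero, (x - 4) divides both.
Cancelling it gives (5*x - 4)/(-5*x^2 + 11*x - 6); now plug in x = 4 to get -8/21.

-8/21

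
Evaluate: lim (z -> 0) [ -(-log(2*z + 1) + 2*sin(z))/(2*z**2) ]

-1

Substitution gives 0/0; apply L'Hôpital's rule 2 times.
After differentiating numerator and denominator 2 times the quotient is (-2*sin(z) + 4/(2*z + 1)^2)/(-4); at z = 0 this is -1.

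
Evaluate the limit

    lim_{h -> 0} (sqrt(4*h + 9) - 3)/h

A 0/0 form; rationalise with √(9 + 4h) + √9. This collapses the numerator to 4h, leaving 4/(√(9 + 4h) + √9) → 4/(2√9) = 2/3.

2/3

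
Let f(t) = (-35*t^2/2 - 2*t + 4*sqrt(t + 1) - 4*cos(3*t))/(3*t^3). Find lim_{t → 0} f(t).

Substitution gives 0/0 (the numerator vanishes to order 3).
Expand each term to order t^3: the coefficient of t^3 in -4·cos(3t) is 0 and in 4·√(1 + t) is 1/4.
Lower-order terms cancel with the polynomial part, so the numerator is (1/4)·t^3 + o(t^3), and the limit is (1/4)/(3) = 1/12.

1/12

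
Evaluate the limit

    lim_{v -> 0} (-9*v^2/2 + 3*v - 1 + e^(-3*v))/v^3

-9/2

Direct substitution gives 0/0.
Apply L'Hôpital: lim (-9*v + 3 - 3*e^(-3*v))/(3*v^2), still 0/0.
Apply L'Hôpital: lim (-9 + 9*e^(-3*v))/(6*v), still 0/0.
After 3 applications of L'Hôpital's rule the quotient is (-27*e^(-3*v))/(6); substituting v = 0 gives -9/2.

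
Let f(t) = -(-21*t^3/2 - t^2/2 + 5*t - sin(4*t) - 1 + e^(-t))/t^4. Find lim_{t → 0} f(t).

-1/24

Substitution gives 0/0; apply L'Hôpital's rule 4 times.
After differentiating numerator and denominator 4 times the quotient is (-256*sin(4*t) + e^(-t))/(-24); at t = 0 this is -1/24.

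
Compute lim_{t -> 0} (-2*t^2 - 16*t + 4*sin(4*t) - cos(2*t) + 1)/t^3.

Substitution gives 0/0; apply L'Hôpital's rule 3 times.
After differentiating numerator and denominator 3 times the quotient is (-8*sin(2*t) - 256*cos(4*t))/(6); at t = 0 this is -128/3.

-128/3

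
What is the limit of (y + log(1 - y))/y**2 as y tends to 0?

Direct substitution gives 0/0.
Apply L'Hôpital: lim (1 - 1/(1 - y))/(2*y), still 0/0.
After 2 applications of L'Hôpital's rule the quotient is (-1/(1 - y)^2)/(2); substituting y = 0 gives -1/2.

-1/2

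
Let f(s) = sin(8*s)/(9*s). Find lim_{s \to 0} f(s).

Substitution gives 0/0.
Write it as (8/9)·sin(8s)/(8s); since sin(u)/u → 1, the limit is 8/9.

8/9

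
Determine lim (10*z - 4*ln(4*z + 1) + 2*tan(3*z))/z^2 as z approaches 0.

Substitution gives 0/0; apply L'Hôpital's rule 2 times.
After differentiating numerator and denominator 2 times the quotient is (36*tan(3*z)/cos(3*z)^2 + 64/(4*z + 1)^2)/(2); at z = 0 this is 32.

32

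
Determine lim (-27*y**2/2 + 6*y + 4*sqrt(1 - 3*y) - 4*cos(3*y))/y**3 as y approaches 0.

-27/4

Substitution gives 0/0; apply L'Hôpital's rule 3 times.
After differentiating numerator and denominator 3 times the quotient is (-108*sin(3*y) - 81/(2*(1 - 3*y)^(5/2)))/(6); at y = 0 this is -27/4.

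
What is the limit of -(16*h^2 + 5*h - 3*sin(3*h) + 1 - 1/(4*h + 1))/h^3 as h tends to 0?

Substitution gives 0/0; apply L'Hôpital's rule 3 times.
After differentiating numerator and denominator 3 times the quotient is (81*cos(3*h) + 384/(4*h + 1)^4)/(-6); at h = 0 this is -155/2.

-155/2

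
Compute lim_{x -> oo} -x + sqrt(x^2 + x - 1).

1/2

An ∞ − ∞ form. Rationalising with the conjugate, the difference becomes (x - 1) / (√(x^2 + x - 1) + x).
For large x the denominator behaves like 2·x, so the quotient tends to 1/2 = 1/2.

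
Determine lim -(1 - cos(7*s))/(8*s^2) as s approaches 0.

-49/16

Substitution gives 0/0.
Use (1 − cos u)/u² → 1/2 with u = 7s: the limit is 7²/(2·(-8)) = -49/16.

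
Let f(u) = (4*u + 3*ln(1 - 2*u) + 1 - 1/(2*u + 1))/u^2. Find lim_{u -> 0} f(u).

Substitution gives 0/0; apply L'Hôpital's rule 2 times.
After differentiating numerator and denominator 2 times the quotient is (-8/(2*u + 1)^3 - 12/(2*u - 1)^2)/(2); at u = 0 this is -10.

-10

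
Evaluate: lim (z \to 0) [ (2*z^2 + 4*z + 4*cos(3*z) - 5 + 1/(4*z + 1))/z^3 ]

-64

Substitution gives 0/0; apply L'Hôpital's rule 3 times.
After differentiating numerator and denominator 3 times the quotient is (108*sin(3*z) - 384/(4*z + 1)^4)/(6); at z = 0 this is -64.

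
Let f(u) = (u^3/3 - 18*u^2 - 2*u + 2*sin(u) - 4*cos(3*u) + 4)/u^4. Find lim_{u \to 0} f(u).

-27/2

Substitution gives 0/0; apply L'Hôpital's rule 4 times.
After differentiating numerator and denominator 4 times the quotient is (2*sin(u) - 324*cos(3*u))/(24); at u = 0 this is -27/2.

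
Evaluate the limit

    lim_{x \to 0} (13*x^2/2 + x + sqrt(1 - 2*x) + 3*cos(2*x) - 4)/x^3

Substitution gives 0/0 (the numerator vanishes to order 3).
Expand each term to order x^3: the coefficient of x^3 in 3·cos(2x) is 0 and in √(1 - 2x) is -1/2.
Lower-order terms cancel with the polynomial part, so the numerator is (-1/2)·x^3 + o(x^3), and the limit is (-1/2)/(1) = -1/2.

-1/2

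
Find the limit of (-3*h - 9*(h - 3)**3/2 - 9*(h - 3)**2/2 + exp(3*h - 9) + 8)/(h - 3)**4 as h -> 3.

Direct substitution gives 0/0.
Apply L'Hôpital: lim (-9*h - 27*(h - 3)^2/2 + 3*e^(3*h - 9) + 24)/(4*(h - 3)^3), still 0/0.
Apply L'Hôpital: lim (-27*h + 9*e^(3*h - 9) + 72)/(12*(h - 3)^2), still 0/0.
Apply L'Hôpital: lim (27*e^(3*h - 9) - 27)/(24*h - 72), still 0/0.
After 4 applications of L'Hôpital's rule the quotient is (81*e^(3*h - 9))/(24); substituting h = 3 gives 27/8.

27/8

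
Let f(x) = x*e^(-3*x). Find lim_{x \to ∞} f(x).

Write as x^1/e^{3x}, an ∞/∞ form.
Exponential growth dominates any polynomial, so repeated L'Hôpital (or the standard result) gives 0.

0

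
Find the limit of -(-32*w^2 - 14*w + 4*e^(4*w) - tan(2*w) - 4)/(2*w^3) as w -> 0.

Substitution gives 0/0; apply L'Hôpital's rule 3 times.
After differentiating numerator and denominator 3 times the quotient is (256*e^(4*w) - 48*tan(2*w)^4 - 64*tan(2*w)^2 - 16)/(-12); at w = 0 this is -20.

-20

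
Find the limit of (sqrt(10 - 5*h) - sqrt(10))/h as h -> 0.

A 0/0 form; rationalise with √(10 - 5h) + √10. This collapses the numerator to -5h, leaving -5/(√(10 - 5h) + √10) → -5/(2√10) = -√(10)/4.

-√(10)/4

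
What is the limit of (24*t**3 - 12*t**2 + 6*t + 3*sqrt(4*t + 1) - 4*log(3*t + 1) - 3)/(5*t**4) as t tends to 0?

Substitution gives 0/0 (the numerator vanishes to order 4).
Expand each term to order t^4: the coefficient of t^4 in 3·√(1 + 4t) is -30 and in -4·ln(1 + 3t) is 81.
Lower-order terms cancel with the polynomial part, so the numerator is (51)·t^4 + o(t^4), and the limit is (51)/(5) = 51/5.

51/5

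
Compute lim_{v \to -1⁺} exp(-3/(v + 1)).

As v → -1⁺, -3/(v + 1) → −∞, so e^(-3/(v + 1)) → 0.

0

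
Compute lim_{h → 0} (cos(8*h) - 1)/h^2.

Direct substitution gives 0/0.
Apply L'Hôpital: lim (-8*sin(8*h))/(2*h), still 0/0.
After 2 applications of L'Hôpital's rule the quotient is (-64*cos(8*h))/(2); substituting h = 0 gives -32.

-32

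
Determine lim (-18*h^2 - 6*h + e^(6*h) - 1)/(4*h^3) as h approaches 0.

Direct substitution gives 0/0.
Apply L'Hôpital: lim (-36*h + 6*e^(6*h) - 6)/(12*h^2), still 0/0.
Apply L'Hôpital: lim (36*e^(6*h) - 36)/(24*h), still 0/0.
After 3 applications of L'Hôpital's rule the quotient is (216*e^(6*h))/(24); substituting h = 0 gives 9.

9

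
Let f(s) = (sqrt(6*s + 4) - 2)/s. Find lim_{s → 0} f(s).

A 0/0 form; rationalise with √(4 + 6s) + √4. This collapses the numerator to 6s, leaving 6/(√(4 + 6s) + √4) → 6/(2√4) = 3/2.

3/2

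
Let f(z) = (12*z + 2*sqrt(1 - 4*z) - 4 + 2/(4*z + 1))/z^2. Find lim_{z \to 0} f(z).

Substitution gives 0/0 (the numerator vanishes to order 2).
Expand each term to order z^2: the coefficient of z^2 in 2·√(1 - 4z) is -4 and in 2·1/(1 + 4z) is 32.
Lower-order terms cancel with the polynomial part, so the numerator is (28)·z^2 + o(z^2), and the limit is (28)/(1) = 28.

28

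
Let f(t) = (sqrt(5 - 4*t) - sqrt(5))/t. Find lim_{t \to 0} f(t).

Substitution gives 0/0. Multiply numerator and denominator by the conjugate √(5 - 4t) + √5.
The numerator becomes (5 - 4t) − 5 = -4t, so the expression simplifies to -4/(√(5 - 4t) + √5).
Letting t → 0 gives -4/(2√5) = -2*√(5)/5.

-2*√(5)/5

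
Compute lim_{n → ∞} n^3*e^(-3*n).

Write as n^3/e^{3n}, an ∞/∞ form.
Exponential growth dominates any polynomial, so repeated L'Hôpital (or the standard result) gives 0.

0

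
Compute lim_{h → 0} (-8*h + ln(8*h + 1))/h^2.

Direct substitution gives 0/0.
Apply L'Hôpital: lim (-8 + 8/(8*h + 1))/(2*h), still 0/0.
After 2 applications of L'Hôpital's rule the quotient is (-64/(8*h + 1)^2)/(2); substituting h = 0 gives -32.

-32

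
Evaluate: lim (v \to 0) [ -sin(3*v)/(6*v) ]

Substitution gives 0/0.
Write it as (3/(-6))·sin(3v)/(3v); since sin(u)/u → 1, the limit is -1/2.

-1/2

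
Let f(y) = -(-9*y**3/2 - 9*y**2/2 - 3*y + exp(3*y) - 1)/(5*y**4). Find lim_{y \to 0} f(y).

-27/40

Direct substitution gives 0/0.
Apply L'Hôpital: lim (-27*y^2/2 - 9*y + 3*e^(3*y) - 3)/(-20*y^3), still 0/0.
Apply L'Hôpital: lim (-27*y + 9*e^(3*y) - 9)/(-60*y^2), still 0/0.
Apply L'Hôpital: lim (27*e^(3*y) - 27)/(-120*y), still 0/0.
After 4 applications of L'Hôpital's rule the quotient is (81*e^(3*y))/(-120); substituting y = 0 gives -27/40.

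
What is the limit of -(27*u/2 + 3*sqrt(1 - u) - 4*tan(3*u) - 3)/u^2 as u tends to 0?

3/8

Substitution gives 0/0 (the numerator vanishes to order 2).
Expand each term to order u^2: the coefficient of u^2 in 3·√(1 - u) is -3/8 and in -4·tan(3u) is 0.
Lower-order terms cancel with the polynomial part, so the numerator is (-3/8)·u^2 + o(u^2), and the limit is (-3/8)/(-1) = 3/8.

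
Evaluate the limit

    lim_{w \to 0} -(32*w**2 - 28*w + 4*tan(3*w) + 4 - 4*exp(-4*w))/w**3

-236/3

Substitution gives 0/0; apply L'Hôpital's rule 3 times.
After differentiating numerator and denominator 3 times the quotient is (8*(27*(3*tan(3*w)^2 + 1)*e^(4*w)/cos(3*w)^2 + 32)*e^(-4*w))/(-6); at w = 0 this is -236/3.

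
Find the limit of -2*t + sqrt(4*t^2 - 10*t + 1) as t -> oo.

An ∞ − ∞ form. Rationalising with the conjugate, the difference becomes (-10t + 1) / (√(4*t^2 - 10*t + 1) + 2t).
For large t the denominator behaves like 2·2t, so the quotient tends to -10/4 = -5/2.

-5/2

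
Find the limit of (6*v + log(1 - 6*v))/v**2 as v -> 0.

Direct substitution gives 0/0.
Apply L'Hôpital: lim (6 - 6/(1 - 6*v))/(2*v), still 0/0.
After 2 applications of L'Hôpital's rule the quotient is (-36/(1 - 6*v)^2)/(2); substituting v = 0 gives -18.

-18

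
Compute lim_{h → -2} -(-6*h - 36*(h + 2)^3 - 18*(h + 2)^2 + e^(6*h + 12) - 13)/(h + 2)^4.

Direct substitution gives 0/0.
Apply L'Hôpital: lim (-36*h - 108*(h + 2)^2 + 6*e^(6*h + 12) - 78)/(-4*(h + 2)^3), still 0/0.
Apply L'Hôpital: lim (-216*h + 36*e^(6*h + 12) - 468)/(-12*(h + 2)^2), still 0/0.
Apply L'Hôpital: lim (216*e^(6*h + 12) - 216)/(-24*h - 48), still 0/0.
After 4 applications of L'Hôpital's rule the quotient is (1296*e^(6*h + 12))/(-24); substituting h = -2 gives -54.

-54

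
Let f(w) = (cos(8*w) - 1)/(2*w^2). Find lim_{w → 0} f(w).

Direct substitution gives 0/0.
Apply L'Hôpital: lim (-8*sin(8*w))/(4*w), still 0/0.
After 2 applications of L'Hôpital's rule the quotient is (-64*cos(8*w))/(4); substituting w = 0 gives -16.

-16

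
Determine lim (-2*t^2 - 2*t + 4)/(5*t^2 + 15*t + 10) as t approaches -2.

Direct substitution gives 0/0, so factor. Both numerator and denominator have (t + 2) as a factor.
After cancelling, the expression reduces to (2 - 2*t)/(5*t + 5).
Substituting t = -2 gives -6/5.

-6/5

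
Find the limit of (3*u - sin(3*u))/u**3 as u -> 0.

Direct substitution gives 0/0.
Apply L'Hôpital: lim (3 - 3*cos(3*u))/(3*u^2), still 0/0.
Apply L'Hôpital: lim (9*sin(3*u))/(6*u), still 0/0.
After 3 applications of L'Hôpital's rule the quotient is (27*cos(3*u))/(6); substituting u = 0 gives 9/2.

9/2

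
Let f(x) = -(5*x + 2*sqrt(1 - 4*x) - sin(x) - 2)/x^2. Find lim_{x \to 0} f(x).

Substitution gives 0/0; apply L'Hôpital's rule 2 times.
After differentiating numerator and denominator 2 times the quotient is (sin(x) - 8/(1 - 4*x)^(3/2))/(-2); at x = 0 this is 4.

4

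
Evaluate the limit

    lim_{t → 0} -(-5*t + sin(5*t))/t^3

125/6

Direct substitution gives 0/0.
Apply L'Hôpital: lim (5*cos(5*t) - 5)/(-3*t^2), still 0/0.
Apply L'Hôpital: lim (-25*sin(5*t))/(-6*t), still 0/0.
After 3 applications of L'Hôpital's rule the quotient is (-125*cos(5*t))/(-6); substituting t = 0 gives 125/6.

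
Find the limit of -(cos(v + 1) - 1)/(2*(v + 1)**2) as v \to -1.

1/4

Direct substitution gives 0/0.
Apply L'Hôpital: lim (-sin(v + 1))/(-4*v - 4), still 0/0.
After 2 applications of L'Hôpital's rule the quotient is (-cos(v + 1))/(-4); substituting v = -1 gives 1/4.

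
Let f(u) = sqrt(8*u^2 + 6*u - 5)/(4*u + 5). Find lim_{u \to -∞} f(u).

For large |u|, √(8*u^2 + 6*u - 5) ≈ √8·|u| and the denominator ≈ 4u.
Since u → −∞, |u| = −u, giving −√8/(4) = -√(2)/2.

-√(2)/2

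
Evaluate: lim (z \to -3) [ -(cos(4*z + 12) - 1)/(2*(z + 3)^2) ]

4

Direct substitution gives 0/0.
Apply L'Hôpital: lim (-4*sin(4*z + 12))/(-4*z - 12), still 0/0.
After 2 applications of L'Hôpital's rule the quotient is (-16*cos(4*z + 12))/(-4); substituting z = -3 gives 4.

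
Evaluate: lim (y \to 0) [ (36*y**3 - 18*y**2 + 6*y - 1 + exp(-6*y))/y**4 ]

Direct substitution gives 0/0.
Apply L'Hôpital: lim (108*y^2 - 36*y + 6 - 6*e^(-6*y))/(4*y^3), still 0/0.
Apply L'Hôpital: lim (216*y - 36 + 36*e^(-6*y))/(12*y^2), still 0/0.
Apply L'Hôpital: lim (216 - 216*e^(-6*y))/(24*y), still 0/0.
After 4 applications of L'Hôpital's rule the quotient is (1296*e^(-6*y))/(24); substituting y = 0 gives 54.

54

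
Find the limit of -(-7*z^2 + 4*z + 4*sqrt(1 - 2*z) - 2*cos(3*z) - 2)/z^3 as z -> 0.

Substitution gives 0/0; apply L'Hôpital's rule 3 times.
After differentiating numerator and denominator 3 times the quotient is (-54*sin(3*z) - 12/(1 - 2*z)^(5/2))/(-6); at z = 0 this is 2.

2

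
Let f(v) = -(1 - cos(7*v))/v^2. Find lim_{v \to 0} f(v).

Substitution gives 0/0.
Use (1 − cos u)/u² → 1/2 with u = 7v: the limit is 7²/(2·(-1)) = -49/2.

-49/2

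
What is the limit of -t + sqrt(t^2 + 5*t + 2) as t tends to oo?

An ∞ − ∞ form. Rationalising with the conjugate, the difference becomes (5t + 2) / (√(t^2 + 5*t + 2) + t).
For large t the denominator behaves like 2·t, so the quotient tends to 5/2 = 5/2.

5/2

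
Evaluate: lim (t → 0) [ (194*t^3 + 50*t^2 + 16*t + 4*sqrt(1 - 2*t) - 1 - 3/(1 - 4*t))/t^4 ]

Substitution gives 0/0 (the numerator vanishes to order 4).
Expand each term to order t^4: the coefficient of t^4 in 4·√(1 - 2t) is -5/2 and in -3·1/(1 - 4t) is -768.
Lower-order terms cancel with the polynomial part, so the numerator is (-1541/2)·t^4 + o(t^4), and the limit is (-1541/2)/(1) = -1541/2.

-1541/2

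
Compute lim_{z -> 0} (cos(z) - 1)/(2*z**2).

Direct substitution gives 0/0.
Apply L'Hôpital: lim (-sin(z))/(4*z), still 0/0.
After 2 applications of L'Hôpital's rule the quotient is (-cos(z))/(4); substituting z = 0 gives -1/4.

-1/4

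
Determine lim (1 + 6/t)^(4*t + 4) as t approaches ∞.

Write it as [(1 + 6/t)^t]^(4) · (1 + 6/t)^(4). The bracketed term tends to e^(6) and the second factor to 1, so the limit is e^(24).

e^(24)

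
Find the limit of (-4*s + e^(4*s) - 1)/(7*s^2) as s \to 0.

8/7

Direct substitution gives 0/0.
Apply L'Hôpital: lim (4*e^(4*s) - 4)/(14*s), still 0/0.
After 2 applications of L'Hôpital's rule the quotient is (16*e^(4*s))/(14); substituting s = 0 gives 8/7.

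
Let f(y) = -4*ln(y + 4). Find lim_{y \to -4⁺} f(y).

∞

As y → -4⁺, y + 4 → 0⁺ and ln(y + 4) → −∞.
Multiplying by -4 gives ∞.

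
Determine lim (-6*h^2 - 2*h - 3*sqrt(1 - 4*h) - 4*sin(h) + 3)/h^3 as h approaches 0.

38/3

Substitution gives 0/0 (the numerator vanishes to order 3).
Expand each term to order h^3: the coefficient of h^3 in -4·sin(h) is 2/3 and in -3·√(1 - 4h) is 12.
Lower-order terms cancel with the polynomial part, so the numerator is (38/3)·h^3 + o(h^3), and the limit is (38/3)/(1) = 38/3.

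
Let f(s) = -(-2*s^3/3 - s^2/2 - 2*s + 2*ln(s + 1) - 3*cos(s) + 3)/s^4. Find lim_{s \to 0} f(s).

Substitution gives 0/0 (the numerator vanishes to order 4).
Expand each term to order s^4: the coefficient of s^4 in 2·ln(1 + s) is -1/2 and in -3·cos(s) is -1/8.
Lower-order terms cancel with the polynomial part, so the numerator is (-5/8)·s^4 + o(s^4), and the limit is (-5/8)/(-1) = 5/8.

5/8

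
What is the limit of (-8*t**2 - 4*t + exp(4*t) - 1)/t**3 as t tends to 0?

32/3

Direct substitution gives 0/0.
Apply L'Hôpital: lim (-16*t + 4*e^(4*t) - 4)/(3*t^2), still 0/0.
Apply L'Hôpital: lim (16*e^(4*t) - 16)/(6*t), still 0/0.
After 3 applications of L'Hôpital's rule the quotient is (64*e^(4*t))/(6); substituting t = 0 gives 32/3.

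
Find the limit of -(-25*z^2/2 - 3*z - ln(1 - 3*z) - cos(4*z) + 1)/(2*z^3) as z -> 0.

-9/2

Substitution gives 0/0; apply L'Hôpital's rule 3 times.
After differentiating numerator and denominator 3 times the quotient is (-64*sin(4*z) - 54/(3*z - 1)^3)/(-12); at z = 0 this is -9/2.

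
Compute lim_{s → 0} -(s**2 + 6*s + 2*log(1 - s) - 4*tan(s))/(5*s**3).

2/5

Substitution gives 0/0; apply L'Hôpital's rule 3 times.
After differentiating numerator and denominator 3 times the quotient is (16/cos(s)^2 - 24/cos(s)^4 + 4/(s - 1)^3)/(-30); at s = 0 this is 2/5.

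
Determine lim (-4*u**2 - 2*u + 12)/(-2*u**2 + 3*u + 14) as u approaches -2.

14/11

Direct substitution gives 0/0, so factor. Both numerator and denominator have (u + 2) as a factor.
After cancelling, the expression reduces to (6 - 4*u)/(7 - 2*u).
Substituting u = -2 gives 14/11.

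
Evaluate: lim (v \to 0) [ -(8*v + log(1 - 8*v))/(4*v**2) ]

Direct substitution gives 0/0.
Apply L'Hôpital: lim (8 - 8/(1 - 8*v))/(-8*v), still 0/0.
After 2 applications of L'Hôpital's rule the quotient is (-64/(1 - 8*v)^2)/(-8); substituting v = 0 gives 8.

8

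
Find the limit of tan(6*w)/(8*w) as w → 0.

Substitution gives 0/0.
Since tan(u)/u → 1 as u → 0, tan(6w)/(6w) → 1 and the limit is 6/8 = 3/4.

3/4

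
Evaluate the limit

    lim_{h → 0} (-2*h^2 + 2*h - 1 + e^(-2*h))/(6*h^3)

-2/9

Direct substitution gives 0/0.
Apply L'Hôpital: lim (-4*h + 2 - 2*e^(-2*h))/(18*h^2), still 0/0.
Apply L'Hôpital: lim (-4 + 4*e^(-2*h))/(36*h), still 0/0.
After 3 applications of L'Hôpital's rule the quotient is (-8*e^(-2*h))/(36); substituting h = 0 gives -2/9.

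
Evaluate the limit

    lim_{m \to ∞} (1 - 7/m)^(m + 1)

Write it as [(1 - 7/m)^m]^(1) · (1 - 7/m)^(1). The bracketed term tends to e^(-7) and the second factor to 1, so the limit is e^(-7).

e^(-7)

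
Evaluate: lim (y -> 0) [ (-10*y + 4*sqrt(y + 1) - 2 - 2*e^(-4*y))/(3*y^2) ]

Substitution gives 0/0; apply L'Hôpital's rule 2 times.
After differentiating numerator and denominator 2 times the quotient is (-32*e^(-4*y) - 1/(y + 1)^(3/2))/(6); at y = 0 this is -11/2.

-11/2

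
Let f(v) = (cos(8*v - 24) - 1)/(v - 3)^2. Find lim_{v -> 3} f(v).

Direct substitution gives 0/0.
Apply L'Hôpital: lim (-8*sin(8*v - 24))/(2*v - 6), still 0/0.
After 2 applications of L'Hôpital's rule the quotient is (-64*cos(8*v - 24))/(2); substituting v = 3 gives -32.

-32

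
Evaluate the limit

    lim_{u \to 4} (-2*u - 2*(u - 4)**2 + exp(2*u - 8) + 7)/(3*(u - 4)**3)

Direct substitution gives 0/0.
Apply L'Hôpital: lim (-4*u + 2*e^(2*u - 8) + 14)/(9*(u - 4)^2), still 0/0.
Apply L'Hôpital: lim (4*e^(2*u - 8) - 4)/(18*u - 72), still 0/0.
After 3 applications of L'Hôpital's rule the quotient is (8*e^(2*u - 8))/(18); substituting u = 4 gives 4/9.

4/9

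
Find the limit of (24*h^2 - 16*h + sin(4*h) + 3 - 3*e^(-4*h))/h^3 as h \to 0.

Substitution gives 0/0; apply L'Hôpital's rule 3 times.
After differentiating numerator and denominator 3 times the quotient is (-64*cos(4*h) + 192*e^(-4*h))/(6); at h = 0 this is 64/3.

64/3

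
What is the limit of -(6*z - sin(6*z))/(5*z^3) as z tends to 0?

Direct substitution gives 0/0.
Apply L'Hôpital: lim (6 - 6*cos(6*z))/(-15*z^2), still 0/0.
Apply L'Hôpital: lim (36*sin(6*z))/(-30*z), still 0/0.
After 3 applications of L'Hôpital's rule the quotient is (216*cos(6*z))/(-30); substituting z = 0 gives -36/5.

-36/5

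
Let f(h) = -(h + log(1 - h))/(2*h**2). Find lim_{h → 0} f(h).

1/4

Direct substitution gives 0/0.
Apply L'Hôpital: lim (1 - 1/(1 - h))/(-4*h), still 0/0.
After 2 applications of L'Hôpital's rule the quotient is (-1/(1 - h)^2)/(-4); substituting h = 0 gives 1/4.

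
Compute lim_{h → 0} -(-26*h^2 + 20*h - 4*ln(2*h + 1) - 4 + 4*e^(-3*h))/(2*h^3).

43/3

Substitution gives 0/0; apply L'Hôpital's rule 3 times.
After differentiating numerator and denominator 3 times the quotient is (-108*e^(-3*h) - 64/(2*h + 1)^3)/(-12); at h = 0 this is 43/3.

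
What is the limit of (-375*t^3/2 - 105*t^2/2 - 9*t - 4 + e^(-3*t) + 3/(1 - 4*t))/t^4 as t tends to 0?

Substitution gives 0/0 (the numerator vanishes to order 4).
Expand each term to order t^4: the coefficient of t^4 in 3·1/(1 - 4t) is 768 and in e^(-3t) is 27/8.
Lower-order terms cancel with the polynomial part, so the numerator is (6171/8)·t^4 + o(t^4), and the limit is (6171/8)/(1) = 6171/8.

6171/8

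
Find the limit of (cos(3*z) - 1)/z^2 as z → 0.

-9/2

Direct substitution gives 0/0.
Apply L'Hôpital: lim (-3*sin(3*z))/(2*z), still 0/0.
After 2 applications of L'Hôpital's rule the quotient is (-9*cos(3*z))/(2); substituting z = 0 gives -9/2.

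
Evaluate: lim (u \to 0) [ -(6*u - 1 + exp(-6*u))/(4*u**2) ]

Direct substitution gives 0/0.
Apply L'Hôpital: lim (6 - 6*e^(-6*u))/(-8*u), still 0/0.
After 2 applications of L'Hôpital's rule the quotient is (36*e^(-6*u))/(-8); substituting u = 0 gives -9/2.

-9/2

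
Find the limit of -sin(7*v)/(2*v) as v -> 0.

Substitution gives 0/0.
Write it as (7/(-2))·sin(7v)/(7v); since sin(u)/u → 1, the limit is -7/2.

-7/2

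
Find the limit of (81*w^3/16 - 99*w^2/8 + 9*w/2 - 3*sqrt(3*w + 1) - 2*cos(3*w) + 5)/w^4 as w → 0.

351/128

Substitution gives 0/0; apply L'Hôpital's rule 4 times.
After differentiating numerator and denominator 4 times the quotient is (-162*cos(3*w) + 3645/(16*(3*w + 1)^(7/2)))/(24); at w = 0 this is 351/128.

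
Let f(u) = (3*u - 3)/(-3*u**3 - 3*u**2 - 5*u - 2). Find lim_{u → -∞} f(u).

The denominator has degree 3 and the numerator degree 1. Dividing numerator and denominator by u^3 sends every term to 0 except the leading denominator term, so the limit is 0.

0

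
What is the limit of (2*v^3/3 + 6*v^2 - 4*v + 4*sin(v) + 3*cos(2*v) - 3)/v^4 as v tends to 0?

2

Substitution gives 0/0; apply L'Hôpital's rule 4 times.
After differentiating numerator and denominator 4 times the quotient is (4*sin(v) + 48*cos(2*v))/(24); at v = 0 this is 2.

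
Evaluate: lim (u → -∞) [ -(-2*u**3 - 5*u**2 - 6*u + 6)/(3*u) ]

The numerator has higher degree (3 > 1); the quotient behaves like (-2/(-3))·u^2 for large |u|.
As u → −∞ this diverges to ∞.

∞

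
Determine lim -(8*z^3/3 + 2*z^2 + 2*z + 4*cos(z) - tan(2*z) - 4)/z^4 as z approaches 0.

-1/6

Substitution gives 0/0; apply L'Hôpital's rule 4 times.
After differentiating numerator and denominator 4 times the quotient is (4*cos(z) - 384*tan(2*z)^5 - 640*tan(2*z)^3 - 256*tan(2*z))/(-24); at z = 0 this is -1/6.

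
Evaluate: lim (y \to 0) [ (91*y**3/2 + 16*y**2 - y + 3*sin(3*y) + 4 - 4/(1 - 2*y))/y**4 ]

Substitution gives 0/0 (the numerator vanishes to order 4).
Expand each term to order y^4: the coefficient of y^4 in 3·sin(3y) is 0 and in -4·1/(1 - 2y) is -64.
Lower-order terms cancel with the polynomial part, so the numerator is (-64)·y^4 + o(y^4), and the limit is (-64)/(1) = -64.

-64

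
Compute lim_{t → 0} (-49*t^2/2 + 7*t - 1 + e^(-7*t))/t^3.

-343/6

Direct substitution gives 0/0.
Apply L'Hôpital: lim (-49*t + 7 - 7*e^(-7*t))/(3*t^2), still 0/0.
Apply L'Hôpital: lim (-49 + 49*e^(-7*t))/(6*t), still 0/0.
After 3 applications of L'Hôpital's rule the quotient is (-343*e^(-7*t))/(6); substituting t = 0 gives -343/6.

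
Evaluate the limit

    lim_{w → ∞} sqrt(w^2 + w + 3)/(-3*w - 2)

-1/3

For large |w|, √(w^2 + w + 3) ≈ √1·|w| and the denominator ≈ -3w.
Since w → +∞, |w| = w, giving √1/(-3) = -1/3.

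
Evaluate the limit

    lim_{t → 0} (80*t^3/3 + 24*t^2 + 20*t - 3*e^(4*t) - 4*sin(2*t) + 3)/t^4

-32

Substitution gives 0/0; apply L'Hôpital's rule 4 times.
After differentiating numerator and denominator 4 times the quotient is (-768*e^(4*t) - 64*sin(2*t))/(24); at t = 0 this is -32.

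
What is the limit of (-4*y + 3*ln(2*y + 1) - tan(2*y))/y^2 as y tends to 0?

Substitution gives 0/0 (the numerator vanishes to order 2).
Expand each term to order y^2: the coefficient of y^2 in −tan(2y) is 0 and in 3·ln(1 + 2y) is -6.
Lower-order terms cancel with the polynomial part, so the numerator is (-6)·y^2 + o(y^2), and the limit is (-6)/(1) = -6.

-6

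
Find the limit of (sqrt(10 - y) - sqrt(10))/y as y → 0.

Substitution gives 0/0. Multiply numerator and denominator by the conjugate √(10 - y) + √10.
The numerator becomes (10 - y) − 10 = -y, so the expression simplifies to -1/(√(10 - y) + √10).
Letting y → 0 gives -1/(2√10) = -√(10)/20.

-√(10)/20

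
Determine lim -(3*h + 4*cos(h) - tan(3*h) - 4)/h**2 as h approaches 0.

2

Substitution gives 0/0; apply L'Hôpital's rule 2 times.
After differentiating numerator and denominator 2 times the quotient is (-18*sin(3*h)/cos(3*h)^3 - 4*cos(h))/(-2); at h = 0 this is 2.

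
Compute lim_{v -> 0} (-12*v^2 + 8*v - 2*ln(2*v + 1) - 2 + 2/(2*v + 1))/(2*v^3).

Substitution gives 0/0; apply L'Hôpital's rule 3 times.
After differentiating numerator and denominator 3 times the quotient is (64*(-v - 2)/(2*v + 1)^4)/(12); at v = 0 this is -32/3.

-32/3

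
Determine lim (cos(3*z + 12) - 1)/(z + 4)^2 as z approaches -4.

-9/2

Direct substitution gives 0/0.
Apply L'Hôpital: lim (-3*sin(3*z + 12))/(2*z + 8), still 0/0.
After 2 applications of L'Hôpital's rule the quotient is (-9*cos(3*z + 12))/(2); substituting z = -4 gives -9/2.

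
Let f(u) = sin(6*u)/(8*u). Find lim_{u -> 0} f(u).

3/4

Substitution gives 0/0.
Write it as (6/8)·sin(6u)/(6u); since sin(θ)/θ → 1, the limit is 3/4.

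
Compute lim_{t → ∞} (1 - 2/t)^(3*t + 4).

e^(-6)

Write it as [(1 - 2/t)^t]^(3) · (1 - 2/t)^(4). The bracketed term tends to e^(-2) and the second factor to 1, so the limit is e^(-6).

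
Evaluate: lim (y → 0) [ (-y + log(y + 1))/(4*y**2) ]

-1/8

Direct substitution gives 0/0.
Apply L'Hôpital: lim (-1 + 1/(y + 1))/(8*y), still 0/0.
After 2 applications of L'Hôpital's rule the quotient is (-1/(y + 1)^2)/(8); substituting y = 0 gives -1/8.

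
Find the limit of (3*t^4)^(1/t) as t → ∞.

Base → ∞ and exponent → 0: an ∞^0 form.
Take logs: (1/t)·ln(3·t^4) = (ln 3 + 4·ln t)/t → 0.
So the limit is e^0 = 1.

1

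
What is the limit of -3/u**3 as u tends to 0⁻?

∞

As u → 0⁻, (u) → 0⁻, so (u)^3 → 0⁻ and -3/(u)^3 → ∞.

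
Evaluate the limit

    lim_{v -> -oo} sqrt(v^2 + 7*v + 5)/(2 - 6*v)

1/6

For large |v|, √(v^2 + 7*v + 5) ≈ √1·|v| and the denominator ≈ -6v.
Since v → −∞, |v| = −v, giving −√1/(-6) = 1/6.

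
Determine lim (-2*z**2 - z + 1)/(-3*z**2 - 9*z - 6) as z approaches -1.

At z = -1 both the top and bottom vanish — a removable singularity. Factoring out (z + 1) from each leaves (1 - 2*z)/(-3*z - 6), which at z = -1 equals -1.

-1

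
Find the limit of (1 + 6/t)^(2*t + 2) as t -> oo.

e^(12)

The base → 1 and the exponent → ∞: a 1^∞ form.
Take logarithms: (2t + 2)·ln(1 + 6/t). Since ln(1+u) ~ u for small u, this behaves like (2t)·(6/t) → 12.
So the limit is e^(12).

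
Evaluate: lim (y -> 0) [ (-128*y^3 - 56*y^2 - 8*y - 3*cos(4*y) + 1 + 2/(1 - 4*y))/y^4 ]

480

Substitution gives 0/0 (the numerator vanishes to order 4).
Expand each term to order y^4: the coefficient of y^4 in -3·cos(4y) is -32 and in 2·1/(1 - 4y) is 512.
Lower-order terms cancel with the polynomial part, so the numerator is (480)·y^4 + o(y^4), and the limit is (480)/(1) = 480.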